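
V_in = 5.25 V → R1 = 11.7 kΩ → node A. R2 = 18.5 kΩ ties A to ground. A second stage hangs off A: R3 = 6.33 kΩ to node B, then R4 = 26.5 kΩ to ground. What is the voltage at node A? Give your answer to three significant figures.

Looking into the second stage from A: R3 + R4 = 32.83 kΩ appears in parallel with R2.
R2 ‖ (R3+R4) = 11.83 kΩ.
First divider: V_A = V_in · 11.83/(11.7 + 11.83) = 2.640 V.

V_A ≈ 2.64 V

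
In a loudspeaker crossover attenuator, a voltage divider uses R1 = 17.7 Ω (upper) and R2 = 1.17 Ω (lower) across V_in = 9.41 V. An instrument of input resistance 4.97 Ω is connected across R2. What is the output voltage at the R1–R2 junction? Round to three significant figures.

The load sits in parallel with R2, giving an effective lower resistance R2' = R2·R_L/(R2+R_L) = 0.9471 Ω.
Now apply the divider: V_out = 9.41 × 0.05079 = 0.4779 V.

V_out ≈ 0.478 V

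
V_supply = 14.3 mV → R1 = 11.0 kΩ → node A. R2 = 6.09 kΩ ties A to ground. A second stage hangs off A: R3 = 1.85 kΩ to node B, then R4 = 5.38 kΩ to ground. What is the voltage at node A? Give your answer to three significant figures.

V_A ≈ 3.30 mV

Node A sees R2 in parallel with the series input of stage 2, R3 + R4 = 7.230 kΩ.
R2 ‖ (R3+R4) = 3.306 kΩ.
So V_A = 14.3 × 0.2311 = 3.304 mV.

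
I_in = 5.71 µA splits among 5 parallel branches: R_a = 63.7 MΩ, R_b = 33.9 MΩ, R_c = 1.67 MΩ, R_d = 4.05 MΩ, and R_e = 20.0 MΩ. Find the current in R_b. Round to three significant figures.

I ≈ 0.179 µA

ΣG = 1/63.7 + 1/33.9 + 1/1.67 + 1/4.05 + 1/20.0 = 0.9409.
By the current-divider rule, I = I_in · G_k/ΣG = 5.71 × 0.03135 = 0.1790 µA.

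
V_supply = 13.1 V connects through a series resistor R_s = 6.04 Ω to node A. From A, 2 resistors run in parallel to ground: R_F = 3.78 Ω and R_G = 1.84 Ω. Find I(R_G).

Equivalent of the parallel group: R_p = 1.238 Ω.
Node voltage V_A = V_supply · R_p/(R_s + R_p) = 13.1 × 0.1701 = 2.228 V.
Branch current I = V_A/R_G = 2.228/1.84 = 1.211 A.
(Equivalently: I_total = 1.800 A, then current-divider fraction G_k/ΣG = 0.6726.)

I ≈ 1.21 A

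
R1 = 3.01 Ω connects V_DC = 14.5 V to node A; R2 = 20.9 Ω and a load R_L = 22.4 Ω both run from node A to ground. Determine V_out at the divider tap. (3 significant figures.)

R2 ‖ R_L = (20.9 × 22.4)/(20.9 + 22.4) = 10.81 Ω.
Voltage divider with the loaded lower leg: V_out = 14.5 × 10.81/(3.01 + 10.81) = 14.5 × 0.7822 = 11.34 V.

V_out ≈ 11.3 V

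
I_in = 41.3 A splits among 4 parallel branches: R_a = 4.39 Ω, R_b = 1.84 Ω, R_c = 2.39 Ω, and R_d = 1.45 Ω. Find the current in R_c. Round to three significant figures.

I ≈ 9.19 A

ΣG = 1/4.39 + 1/1.84 + 1/2.39 + 1/1.45 = 1.879.
R_c takes the fraction G_k/ΣG = 0.4184/1.879 = 0.2226, so I = 41.3 × 0.2226 = 9.195 A.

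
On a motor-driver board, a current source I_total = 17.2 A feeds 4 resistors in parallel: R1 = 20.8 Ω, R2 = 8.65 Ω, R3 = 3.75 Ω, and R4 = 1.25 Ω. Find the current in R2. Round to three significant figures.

I ≈ 1.62 A

ΣG = 1/20.8 + 1/8.65 + 1/3.75 + 1/1.25 = 1.230.
Current divider: I(R2) = I_total · G_k/ΣG = 17.2 × (0.1156/1.230) = 17.2 × 0.09396 = 1.616 A.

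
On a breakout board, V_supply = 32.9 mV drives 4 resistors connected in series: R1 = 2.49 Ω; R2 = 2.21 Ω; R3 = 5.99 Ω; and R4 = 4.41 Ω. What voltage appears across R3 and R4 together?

V ≈ 22.7 mV

Total series resistance ΣR = 2.49 + 2.21 + 5.99 + 4.41 = 15.10 Ω.
R_{R3..R4} = 5.99 + 4.41 = 10.40 Ω.
Voltage divider: V = V_supply · (10.40 / 15.10) = 32.9 × 0.6887 = 22.66 mV.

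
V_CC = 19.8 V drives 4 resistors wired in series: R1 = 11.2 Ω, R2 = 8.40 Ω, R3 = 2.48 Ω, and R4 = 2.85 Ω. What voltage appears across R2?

Series total: ΣR = 11.2 + 8.40 + 2.48 + 2.85 = 24.93 Ω.
V = V_CC · R/ΣR = 19.8 × 0.3369 = 6.671 V.

V ≈ 6.67 V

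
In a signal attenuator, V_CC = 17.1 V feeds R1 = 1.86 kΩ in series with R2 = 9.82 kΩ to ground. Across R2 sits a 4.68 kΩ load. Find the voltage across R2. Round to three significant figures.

V_out ≈ 10.8 V

R2 ‖ R_L = (9.82 × 4.68)/(9.82 + 4.68) = 3.169 kΩ.
Then V_out = V_CC · R2'/(R1 + R2') = 17.1 × 3.169/5.029 = 10.78 V.
(Unloaded it would be 14.4 V; the load pulls it down.)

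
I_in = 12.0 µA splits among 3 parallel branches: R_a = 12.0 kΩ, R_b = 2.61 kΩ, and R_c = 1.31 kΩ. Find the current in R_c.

ΣG = 1/12.0 + 1/2.61 + 1/1.31 = 1.230.
R_c takes the fraction G_k/ΣG = 0.7634/1.230 = 0.6207, so I = 12.0 × 0.6207 = 7.448 µA.

I ≈ 7.45 µA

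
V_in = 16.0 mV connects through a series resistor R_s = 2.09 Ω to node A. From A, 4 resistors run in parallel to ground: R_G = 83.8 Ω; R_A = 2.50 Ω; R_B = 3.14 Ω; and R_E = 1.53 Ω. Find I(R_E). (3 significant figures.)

I ≈ 2.69 mA

Equivalent of the parallel group: R_p = 0.7225 Ω.
Node voltage V_A = V_in · R_p/(R_s + R_p) = 16.0 × 0.2569 = 4.110 mV.
I(R_E) = V_A / R_E = 4.110/1.53 = 2.687 mA.
(Equivalently: I_total = 5.689 mA, then current-divider fraction G_k/ΣG = 0.4723.)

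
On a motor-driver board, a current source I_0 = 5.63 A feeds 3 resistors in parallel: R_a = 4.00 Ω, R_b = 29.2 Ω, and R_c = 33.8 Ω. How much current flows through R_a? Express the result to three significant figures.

ΣG = 1/4.00 + 1/29.2 + 1/33.8 = 0.3138.
Current divider: I(R_a) = I_0 · G_k/ΣG = 5.63 × (0.2500/0.3138) = 5.63 × 0.7966 = 4.485 A.

I ≈ 4.48 A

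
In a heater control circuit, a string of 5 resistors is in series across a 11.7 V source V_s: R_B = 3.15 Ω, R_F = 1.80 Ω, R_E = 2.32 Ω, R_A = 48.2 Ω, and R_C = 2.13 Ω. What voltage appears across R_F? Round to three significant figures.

Series total: ΣR = 3.15 + 1.80 + 2.32 + 48.2 + 2.13 = 57.60 Ω.
Voltage divider: V = V_s · (1.800 / 57.60) = 11.7 × 0.03125 = 0.3656 V.

V ≈ 0.366 V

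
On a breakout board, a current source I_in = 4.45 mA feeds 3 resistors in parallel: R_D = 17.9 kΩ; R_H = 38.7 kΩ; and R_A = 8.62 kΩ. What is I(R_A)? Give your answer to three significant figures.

I ≈ 2.61 mA

Conductances: ΣG = 1/17.9 + 1/38.7 + 1/8.62 = 0.1977 (1/kΩ).
R_A takes the fraction G_k/ΣG = 0.1160/0.1977 = 0.5868, so I = 4.45 × 0.5868 = 2.611 mA.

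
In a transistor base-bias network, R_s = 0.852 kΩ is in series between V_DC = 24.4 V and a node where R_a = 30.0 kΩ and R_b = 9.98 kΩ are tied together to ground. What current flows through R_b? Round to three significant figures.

Equivalent of the parallel group: R_p = 7.489 kΩ.
V_A = 24.4 × 7.489/8.341 = 21.91 V.
Branch current I = V_A/R_b = 21.91/9.98 = 2.195 mA.
(Equivalently: I_total = 2.925 mA, then current-divider fraction G_k/ΣG = 0.7504.)

I ≈ 2.20 mA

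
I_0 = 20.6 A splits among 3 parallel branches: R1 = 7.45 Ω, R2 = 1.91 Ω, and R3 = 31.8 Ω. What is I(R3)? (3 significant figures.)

ΣG = 1/7.45 + 1/1.91 + 1/31.8 = 0.6892.
By the current-divider rule, I = I_0 · G_k/ΣG = 20.6 × 0.04563 = 0.9399 A.

I ≈ 0.940 A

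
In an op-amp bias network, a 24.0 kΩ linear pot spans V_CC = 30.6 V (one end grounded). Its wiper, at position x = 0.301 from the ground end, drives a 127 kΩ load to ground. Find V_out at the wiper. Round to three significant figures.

The pot divides into 16.78 kΩ above the wiper and 7.224 kΩ below.
R_L loads the lower segment: effective lower R = 6.835 kΩ.
Then V_out = V_CC · 6.835/(16.78 + 6.835) = 8.858 V.

V_out ≈ 8.86 V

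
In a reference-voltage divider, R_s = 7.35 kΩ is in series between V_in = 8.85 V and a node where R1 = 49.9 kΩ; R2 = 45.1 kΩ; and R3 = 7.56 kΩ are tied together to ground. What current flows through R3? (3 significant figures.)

I ≈ 0.513 mA

Equivalent of the parallel group: R_p = 5.731 kΩ.
V_A by voltage divider: V_A = 8.85 × 5.731/(7.35 + 5.731) = 3.877 V.
Branch current I = V_A/R3 = 3.877/7.56 = 0.5129 mA.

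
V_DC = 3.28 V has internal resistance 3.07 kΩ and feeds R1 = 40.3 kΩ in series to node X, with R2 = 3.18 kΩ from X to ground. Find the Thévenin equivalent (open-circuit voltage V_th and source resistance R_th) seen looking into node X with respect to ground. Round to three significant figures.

V_th ≈ 0.224 V, R_th ≈ 2.96 kΩ

R1' = 3.07 + 40.3 = 43.37 kΩ (source resistance + R1).
V_th is the unloaded tap voltage: V_DC · R2/(R1'+R2) = 3.28 × 0.06831 = 0.2241 V.
Zeroing V_DC shorts the top of R1' to ground, so R_th = R1' ‖ R2 = 2.963 kΩ.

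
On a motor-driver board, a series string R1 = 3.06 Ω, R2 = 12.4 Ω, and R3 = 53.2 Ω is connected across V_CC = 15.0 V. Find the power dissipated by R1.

ΣR = 68.66 Ω → I = 15.0/68.66 = 0.2185 A.
P(R1) = I²·R1 = (0.2185)² × 3.06 = 0.1460 W.

P ≈ 0.146 W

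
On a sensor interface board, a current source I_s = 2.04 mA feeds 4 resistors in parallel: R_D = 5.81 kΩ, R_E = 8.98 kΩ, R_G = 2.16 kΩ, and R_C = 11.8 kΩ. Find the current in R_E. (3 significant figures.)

I ≈ 0.273 mA

Conductances: ΣG = 1/5.81 + 1/8.98 + 1/2.16 + 1/11.8 = 0.8312 (1/kΩ).
By the current-divider rule, I = I_s · G_k/ΣG = 2.04 × 0.1340 = 0.2733 mA.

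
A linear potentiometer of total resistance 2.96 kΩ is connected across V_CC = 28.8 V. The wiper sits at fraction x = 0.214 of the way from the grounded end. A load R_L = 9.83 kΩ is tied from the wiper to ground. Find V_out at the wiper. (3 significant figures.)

Split the track: R_lower = x·R_p = 0.6334 kΩ, R_upper = (1−x)·R_p = 2.327 kΩ.
Lower segment in parallel with the load: 0.6334 ‖ 9.83 = 0.5951 kΩ.
Loaded-divider output: V_out = 28.8 × 0.2037 = 5.866 V.
(Unloaded: V_out = x·V_CC = 6.16 V.)

V_out ≈ 5.87 V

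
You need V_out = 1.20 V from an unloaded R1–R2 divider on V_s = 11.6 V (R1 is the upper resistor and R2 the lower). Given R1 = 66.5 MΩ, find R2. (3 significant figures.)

R2 ≈ 7.67 MΩ

The divider ratio is R2/(R1+R2) = 1.20/11.6 = 0.1034.
Rearranging, R2 = R1·k/(1−k) = 66.5 × 0.1154 = 7.673 MΩ.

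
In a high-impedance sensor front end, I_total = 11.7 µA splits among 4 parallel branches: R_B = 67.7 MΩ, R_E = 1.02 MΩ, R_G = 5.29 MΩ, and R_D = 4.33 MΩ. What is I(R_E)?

I ≈ 8.11 µA

ΣG = 1/67.7 + 1/1.02 + 1/5.29 + 1/4.33 = 1.415.
Current divider: I(R_E) = I_total · G_k/ΣG = 11.7 × (0.9804/1.415) = 11.7 × 0.6928 = 8.106 µA.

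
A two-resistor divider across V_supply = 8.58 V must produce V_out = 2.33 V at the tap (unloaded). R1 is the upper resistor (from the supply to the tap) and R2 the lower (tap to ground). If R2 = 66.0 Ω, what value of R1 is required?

The divider ratio is R2/(R1+R2) = 2.33/8.58 = 0.2716.
So R1 = R2 · (V_supply/V_out − 1) = 66.0 × (8.58/2.33 − 1) = 66.0 × 2.682 = 177.0 Ω.

R1 ≈ 177 Ω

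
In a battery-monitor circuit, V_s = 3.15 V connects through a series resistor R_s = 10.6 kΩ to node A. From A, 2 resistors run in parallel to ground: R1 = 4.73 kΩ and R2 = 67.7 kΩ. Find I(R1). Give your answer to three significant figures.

Combine the parallel branches: R_p = (1/4.73 + 1/67.7)⁻¹ = 4.421 kΩ.
V_A by voltage divider: V_A = 3.15 × 4.421/(10.6 + 4.421) = 0.9271 V.
I(R1) = V_A / R1 = 0.9271/4.73 = 0.1960 mA.

I ≈ 0.196 mA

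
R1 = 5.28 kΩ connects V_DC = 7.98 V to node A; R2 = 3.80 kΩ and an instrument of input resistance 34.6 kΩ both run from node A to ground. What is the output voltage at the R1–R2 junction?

First combine the lower leg with the load: R2 ‖ R_L = 3.424 kΩ.
Voltage divider with the loaded lower leg: V_out = 7.98 × 3.424/(5.28 + 3.424) = 7.98 × 0.3934 = 3.139 V.
(Unloaded it would be 3.34 V; the load pulls it down.)

V_out ≈ 3.14 V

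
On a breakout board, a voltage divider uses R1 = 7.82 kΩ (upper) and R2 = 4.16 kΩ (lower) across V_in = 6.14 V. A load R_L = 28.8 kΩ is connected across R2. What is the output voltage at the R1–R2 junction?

V_out ≈ 1.95 V

The load sits in parallel with R2, giving an effective lower resistance R2' = R2·R_L/(R2+R_L) = 3.635 kΩ.
Now apply the divider: V_out = 6.14 × 0.3173 = 1.948 V.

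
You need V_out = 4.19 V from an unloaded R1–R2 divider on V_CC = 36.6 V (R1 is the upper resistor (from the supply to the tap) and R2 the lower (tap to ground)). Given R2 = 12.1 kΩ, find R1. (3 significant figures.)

Required fraction k = V_out/V_CC = 0.1145.
So R1 = R2 · (V_CC/V_out − 1) = 12.1 × (36.6/4.19 − 1) = 12.1 × 7.735 = 93.59 kΩ.

R1 ≈ 93.6 kΩ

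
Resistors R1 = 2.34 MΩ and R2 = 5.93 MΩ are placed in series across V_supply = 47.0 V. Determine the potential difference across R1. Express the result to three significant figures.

Series total: ΣR = 2.34 + 5.93 = 8.270 MΩ.
Voltage divider: V = V_supply · (2.340 / 8.270) = 47.0 × 0.2830 = 13.30 V.

V ≈ 13.3 V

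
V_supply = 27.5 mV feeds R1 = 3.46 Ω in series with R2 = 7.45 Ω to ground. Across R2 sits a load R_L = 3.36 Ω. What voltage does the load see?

R2 ‖ R_L = (7.45 × 3.36)/(7.45 + 3.36) = 2.316 Ω.
Then V_out = V_supply · R2'/(R1 + R2') = 27.5 × 2.316/5.776 = 11.03 mV.
(Unloaded it would be 18.8 mV; the load pulls it down.)

V_out ≈ 11.0 mV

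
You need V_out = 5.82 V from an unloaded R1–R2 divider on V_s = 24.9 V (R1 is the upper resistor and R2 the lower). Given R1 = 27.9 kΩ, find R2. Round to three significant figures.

The divider ratio is R2/(R1+R2) = 5.82/24.9 = 0.2337.
R2 = R1 · 0.2337/(1 − 0.2337) = 8.510 kΩ.

R2 ≈ 8.51 kΩ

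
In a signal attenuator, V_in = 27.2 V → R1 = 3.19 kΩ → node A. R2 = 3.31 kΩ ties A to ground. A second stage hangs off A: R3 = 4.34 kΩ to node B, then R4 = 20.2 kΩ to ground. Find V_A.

Node A sees R2 in parallel with the series input of stage 2, R3 + R4 = 24.54 kΩ.
Effective lower resistance at A: R2 ‖ 24.54 = 2.917 kΩ.
So V_A = 27.2 × 0.4776 = 12.99 V.

V_A ≈ 13.0 V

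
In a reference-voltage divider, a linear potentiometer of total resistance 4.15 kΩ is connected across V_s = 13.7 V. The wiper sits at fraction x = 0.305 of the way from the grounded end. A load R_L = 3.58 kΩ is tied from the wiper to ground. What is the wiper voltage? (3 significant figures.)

Split the track: R_lower = x·R_p = 1.266 kΩ, R_upper = (1−x)·R_p = 2.884 kΩ.
(x·R_p) ‖ R_L = 0.9351 kΩ.
Then V_out = V_s · 0.9351/(2.884 + 0.9351) = 3.354 V.

V_out ≈ 3.35 V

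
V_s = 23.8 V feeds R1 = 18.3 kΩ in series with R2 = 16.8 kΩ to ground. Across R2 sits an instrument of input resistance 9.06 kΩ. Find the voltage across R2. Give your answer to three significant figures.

First combine the lower leg with the load: R2 ‖ R_L = 5.886 kΩ.
Then V_out = V_s · R2'/(R1 + R2') = 23.8 × 5.886/24.19 = 5.792 V.
(Unloaded it would be 11.4 V; the load pulls it down.)

V_out ≈ 5.79 V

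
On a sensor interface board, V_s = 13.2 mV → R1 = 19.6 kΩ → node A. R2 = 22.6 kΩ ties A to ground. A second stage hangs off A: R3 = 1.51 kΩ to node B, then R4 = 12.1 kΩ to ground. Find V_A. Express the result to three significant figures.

V_A ≈ 3.99 mV

Looking into the second stage from A: R3 + R4 = 13.61 kΩ appears in parallel with R2.
R2 ‖ (R3+R4) = 8.495 kΩ.
V_A = 13.2 × 8.495/(19.6 + 8.495) = 3.991 mV.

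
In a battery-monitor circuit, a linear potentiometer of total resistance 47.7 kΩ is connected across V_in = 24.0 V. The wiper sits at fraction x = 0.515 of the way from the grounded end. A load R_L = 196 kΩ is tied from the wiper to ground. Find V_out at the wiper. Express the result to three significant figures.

V_out ≈ 11.7 V

The pot divides into 23.13 kΩ above the wiper and 24.57 kΩ below.
R_L loads the lower segment: effective lower R = 21.83 kΩ.
Loaded-divider output: V_out = 24.0 × 0.4855 = 11.65 V.
(Unloaded: V_out = x·V_in = 12.4 V.)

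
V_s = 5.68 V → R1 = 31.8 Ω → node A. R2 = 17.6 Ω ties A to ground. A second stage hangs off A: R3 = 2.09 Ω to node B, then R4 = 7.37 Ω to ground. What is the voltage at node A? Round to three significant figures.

The second stage (R3 + R4 = 9.460 Ω) loads node A in parallel with R2.
Effective lower resistance at A: R2 ‖ 9.460 = 6.153 Ω.
V_A = 5.68 × 6.153/(31.8 + 6.153) = 0.9208 V.

V_A ≈ 0.921 V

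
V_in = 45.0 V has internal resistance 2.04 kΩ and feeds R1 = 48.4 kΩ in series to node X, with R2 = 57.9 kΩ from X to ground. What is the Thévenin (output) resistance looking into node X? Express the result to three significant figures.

R1' = 2.04 + 48.4 = 50.44 kΩ (source resistance + R1).
With V_in suppressed (replaced by a short), R_th = R1' ‖ R2 = (50.44 × 57.9)/(50.44 + 57.9) = 26.96 kΩ.

R_th ≈ 27.0 kΩ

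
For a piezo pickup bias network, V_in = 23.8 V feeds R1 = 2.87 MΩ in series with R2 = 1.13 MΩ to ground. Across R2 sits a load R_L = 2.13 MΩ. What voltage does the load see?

First combine the lower leg with the load: R2 ‖ R_L = 0.7383 MΩ.
Then V_out = V_in · R2'/(R1 + R2') = 23.8 × 0.7383/3.608 = 4.870 V.
(Unloaded it would be 6.72 V; the load pulls it down.)

V_out ≈ 4.87 V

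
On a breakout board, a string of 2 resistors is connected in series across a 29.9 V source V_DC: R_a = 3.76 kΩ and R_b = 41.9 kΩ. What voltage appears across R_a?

Series total: ΣR = 3.76 + 41.9 = 45.66 kΩ.
V = V_DC · R/ΣR = 29.9 × 0.08235 = 2.462 V.

V ≈ 2.46 V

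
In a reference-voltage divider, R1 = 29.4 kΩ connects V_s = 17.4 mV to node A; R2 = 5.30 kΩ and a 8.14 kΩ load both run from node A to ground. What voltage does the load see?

R2 ‖ R_L = (5.30 × 8.14)/(5.30 + 8.14) = 3.210 kΩ.
Voltage divider with the loaded lower leg: V_out = 17.4 × 3.210/(29.4 + 3.210) = 17.4 × 0.09844 = 1.713 mV.

V_out ≈ 1.71 mV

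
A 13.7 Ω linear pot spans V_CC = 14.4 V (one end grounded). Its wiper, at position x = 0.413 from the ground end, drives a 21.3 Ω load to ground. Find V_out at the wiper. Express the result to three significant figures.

The pot divides into 8.042 Ω above the wiper and 5.658 Ω below.
(x·R_p) ‖ R_L = 4.471 Ω.
V_out = 14.4 × 4.471/(8.042 + 4.471) = 5.145 V.

V_out ≈ 5.14 V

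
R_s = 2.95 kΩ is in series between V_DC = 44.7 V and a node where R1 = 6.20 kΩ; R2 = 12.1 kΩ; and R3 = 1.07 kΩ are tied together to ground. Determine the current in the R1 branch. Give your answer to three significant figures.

I ≈ 1.61 mA

Equivalent of the parallel group: R_p = 0.8485 kΩ.
V_A by voltage divider: V_A = 44.7 × 0.8485/(2.95 + 0.8485) = 9.985 V.
Branch current I = V_A/R1 = 9.985/6.20 = 1.611 mA.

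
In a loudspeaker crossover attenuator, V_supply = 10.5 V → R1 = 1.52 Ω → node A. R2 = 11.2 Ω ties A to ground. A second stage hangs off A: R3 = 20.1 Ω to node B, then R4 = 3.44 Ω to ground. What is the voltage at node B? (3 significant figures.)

V_B ≈ 1.28 V

Looking into the second stage from A: R3 + R4 = 23.54 Ω appears in parallel with R2.
Effective lower resistance at A: R2 ‖ 23.54 = 7.589 Ω.
First divider: V_A = V_supply · 7.589/(1.52 + 7.589) = 8.748 V.
Stage 2 is unloaded, so V_B = V_A · R4/(R3+R4) = 8.748 × 3.44/23.54 = 1.278 V.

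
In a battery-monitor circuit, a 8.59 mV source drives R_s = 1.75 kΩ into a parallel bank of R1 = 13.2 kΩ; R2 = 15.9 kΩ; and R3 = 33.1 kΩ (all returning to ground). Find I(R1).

I ≈ 0.502 µA

Combine the parallel branches: R_p = (1/13.2 + 1/15.9 + 1/33.1)⁻¹ = 5.922 kΩ.
V_A by voltage divider: V_A = 8.59 × 5.922/(1.75 + 5.922) = 6.631 mV.
I(R1) = V_A / R1 = 6.631/13.2 = 0.5023 µA.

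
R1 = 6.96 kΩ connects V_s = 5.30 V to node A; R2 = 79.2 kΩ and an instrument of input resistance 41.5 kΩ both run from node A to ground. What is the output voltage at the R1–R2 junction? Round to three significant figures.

First combine the lower leg with the load: R2 ‖ R_L = 27.23 kΩ.
Voltage divider with the loaded lower leg: V_out = 5.30 × 27.23/(6.96 + 27.23) = 5.30 × 0.7964 = 4.221 V.

V_out ≈ 4.22 V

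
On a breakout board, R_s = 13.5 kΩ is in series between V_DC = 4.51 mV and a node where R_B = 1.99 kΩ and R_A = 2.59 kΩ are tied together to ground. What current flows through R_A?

Combine the parallel branches: R_p = (1/1.99 + 1/2.59)⁻¹ = 1.125 kΩ.
V_A = 4.51 × 1.125/14.63 = 0.3470 mV.
Branch current I = V_A/R_A = 0.3470/2.59 = 0.1340 µA.
(Equivalently: I_total = 0.3084 µA, then current-divider fraction G_k/ΣG = 0.4345.)

I ≈ 0.134 µA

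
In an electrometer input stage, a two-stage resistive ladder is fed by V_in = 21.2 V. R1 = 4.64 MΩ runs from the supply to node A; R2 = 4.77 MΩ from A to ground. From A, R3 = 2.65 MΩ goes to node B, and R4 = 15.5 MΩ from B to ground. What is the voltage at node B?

V_B ≈ 8.12 V

Node A sees R2 in parallel with the series input of stage 2, R3 + R4 = 18.15 MΩ.
Effective lower resistance at A: R2 ‖ 18.15 = 3.777 MΩ.
V_A = 21.2 × 3.777/(4.64 + 3.777) = 9.514 V.
V_B = V_A × 0.8540 = 8.125 V.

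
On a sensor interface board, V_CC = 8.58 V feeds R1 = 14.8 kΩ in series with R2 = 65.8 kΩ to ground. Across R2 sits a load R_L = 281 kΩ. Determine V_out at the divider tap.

The load sits in parallel with R2, giving an effective lower resistance R2' = R2·R_L/(R2+R_L) = 53.32 kΩ.
Now apply the divider: V_out = 8.58 × 0.7827 = 6.716 V.

V_out ≈ 6.72 V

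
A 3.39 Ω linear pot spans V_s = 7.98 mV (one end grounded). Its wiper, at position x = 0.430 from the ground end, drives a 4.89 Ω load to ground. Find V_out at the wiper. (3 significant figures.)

Split the track: R_lower = x·R_p = 1.458 Ω, R_upper = (1−x)·R_p = 1.932 Ω.
(x·R_p) ‖ R_L = 1.123 Ω.
Loaded-divider output: V_out = 7.98 × 0.3675 = 2.933 mV.

V_out ≈ 2.93 mV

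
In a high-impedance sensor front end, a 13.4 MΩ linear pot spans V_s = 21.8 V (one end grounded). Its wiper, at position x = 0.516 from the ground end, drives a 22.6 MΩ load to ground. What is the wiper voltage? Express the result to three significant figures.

Lower segment x·R_p = 6.914 MΩ; upper segment (1−x)·R_p = 6.486 MΩ.
R_L loads the lower segment: effective lower R = 5.295 MΩ.
V_out = 21.8 × 5.295/(6.486 + 5.295) = 9.798 V.

V_out ≈ 9.80 V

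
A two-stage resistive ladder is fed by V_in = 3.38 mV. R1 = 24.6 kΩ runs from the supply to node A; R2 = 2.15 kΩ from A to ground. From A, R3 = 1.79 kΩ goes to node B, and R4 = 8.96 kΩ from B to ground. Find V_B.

V_B ≈ 0.191 mV

The second stage (R3 + R4 = 10.75 kΩ) loads node A in parallel with R2.
Effective lower resistance at A: R2 ‖ 10.75 = 1.792 kΩ.
First divider: V_A = V_in · 1.792/(24.6 + 1.792) = 0.2295 mV.
Stage 2 is unloaded, so V_B = V_A · R4/(R3+R4) = 0.2295 × 8.96/10.75 = 0.1913 mV.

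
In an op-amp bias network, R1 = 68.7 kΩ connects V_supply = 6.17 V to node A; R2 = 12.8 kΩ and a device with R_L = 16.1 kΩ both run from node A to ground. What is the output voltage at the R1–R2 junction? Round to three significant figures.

The load sits in parallel with R2, giving an effective lower resistance R2' = R2·R_L/(R2+R_L) = 7.131 kΩ.
Now apply the divider: V_out = 6.17 × 0.09404 = 0.5802 V.

V_out ≈ 0.580 V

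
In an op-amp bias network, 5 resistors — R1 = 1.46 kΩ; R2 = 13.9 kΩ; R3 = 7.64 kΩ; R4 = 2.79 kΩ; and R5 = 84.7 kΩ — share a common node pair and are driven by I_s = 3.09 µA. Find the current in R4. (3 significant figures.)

I ≈ 0.880 µA

ΣG = 1/1.46 + 1/13.9 + 1/7.64 + 1/2.79 + 1/84.7 = 1.258.
By the current-divider rule, I = I_s · G_k/ΣG = 3.09 × 0.2849 = 0.8804 µA.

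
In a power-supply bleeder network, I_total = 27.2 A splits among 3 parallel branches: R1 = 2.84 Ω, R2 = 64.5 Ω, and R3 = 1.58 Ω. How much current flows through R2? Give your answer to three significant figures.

I ≈ 0.421 A

Total conductance ΣG = 1/2.84 + 1/64.5 + 1/1.58 = 1.001 (units of 1/Ω).
R2 takes the fraction G_k/ΣG = 0.01550/1.001 = 0.01550, so I = 27.2 × 0.01550 = 0.4215 A.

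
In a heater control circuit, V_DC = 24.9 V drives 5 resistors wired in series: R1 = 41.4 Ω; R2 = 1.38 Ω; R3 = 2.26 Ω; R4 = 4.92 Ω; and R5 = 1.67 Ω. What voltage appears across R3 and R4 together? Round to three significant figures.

Series total: ΣR = 41.4 + 1.38 + 2.26 + 4.92 + 1.67 = 51.63 Ω.
R_{R3..R4} = 2.26 + 4.92 = 7.180 Ω.
V = V_DC · R/ΣR = 24.9 × 0.1391 = 3.463 V.

V ≈ 3.46 V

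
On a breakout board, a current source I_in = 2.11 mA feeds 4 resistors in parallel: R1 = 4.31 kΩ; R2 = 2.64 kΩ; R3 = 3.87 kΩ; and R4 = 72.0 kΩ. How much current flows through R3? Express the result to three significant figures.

I ≈ 0.617 mA

Total conductance ΣG = 1/4.31 + 1/2.64 + 1/3.87 + 1/72.0 = 0.8831 (units of 1/kΩ).
By the current-divider rule, I = I_in · G_k/ΣG = 2.11 × 0.2926 = 0.6174 mA.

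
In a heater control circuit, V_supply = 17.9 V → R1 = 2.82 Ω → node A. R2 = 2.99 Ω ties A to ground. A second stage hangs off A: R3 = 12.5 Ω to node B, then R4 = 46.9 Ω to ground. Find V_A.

V_A ≈ 8.99 V

Node A sees R2 in parallel with the series input of stage 2, R3 + R4 = 59.40 Ω.
Effective lower resistance at A: R2 ‖ 59.40 = 2.847 Ω.
So V_A = 17.9 × 0.5024 = 8.992 V.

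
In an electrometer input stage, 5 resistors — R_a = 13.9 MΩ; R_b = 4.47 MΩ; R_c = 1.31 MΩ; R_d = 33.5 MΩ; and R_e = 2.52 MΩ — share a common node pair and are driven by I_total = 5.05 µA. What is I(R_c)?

I ≈ 2.59 µA

ΣG = 1/13.9 + 1/4.47 + 1/1.31 + 1/33.5 + 1/2.52 = 1.486.
Current divider: I(R_c) = I_total · G_k/ΣG = 5.05 × (0.7634/1.486) = 5.05 × 0.5138 = 2.595 µA.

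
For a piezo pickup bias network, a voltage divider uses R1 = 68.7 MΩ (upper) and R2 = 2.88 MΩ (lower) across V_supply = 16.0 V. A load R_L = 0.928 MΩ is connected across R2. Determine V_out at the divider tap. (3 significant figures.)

R2 ‖ R_L = (2.88 × 0.928)/(2.88 + 0.928) = 0.7018 MΩ.
Now apply the divider: V_out = 16.0 × 0.01011 = 0.1618 V.

V_out ≈ 0.162 V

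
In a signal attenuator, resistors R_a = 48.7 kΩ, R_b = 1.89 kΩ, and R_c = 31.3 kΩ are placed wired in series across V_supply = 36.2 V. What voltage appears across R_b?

V ≈ 0.835 V

ΣR = 48.7 + 1.89 + 31.3 = 81.89 kΩ.
V = V_supply · R/ΣR = 36.2 × 0.02308 = 0.8355 V.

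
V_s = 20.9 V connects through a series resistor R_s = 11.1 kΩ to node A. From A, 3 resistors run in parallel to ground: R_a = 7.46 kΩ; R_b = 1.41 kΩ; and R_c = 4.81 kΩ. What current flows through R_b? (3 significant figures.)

I ≈ 1.17 mA

Combine the parallel branches: R_p = (1/7.46 + 1/1.41 + 1/4.81)⁻¹ = 0.9513 kΩ.
Node voltage V_A = V_s · R_p/(R_s + R_p) = 20.9 × 0.07894 = 1.650 V.
I(R_b) = V_A / R_b = 1.650/1.41 = 1.170 mA.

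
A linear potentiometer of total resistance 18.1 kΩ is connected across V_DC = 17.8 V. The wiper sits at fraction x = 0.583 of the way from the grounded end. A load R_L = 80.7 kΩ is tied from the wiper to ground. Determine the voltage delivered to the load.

Lower segment x·R_p = 10.55 kΩ; upper segment (1−x)·R_p = 7.548 kΩ.
R_L loads the lower segment: effective lower R = 9.332 kΩ.
Then V_out = V_DC · 9.332/(7.548 + 9.332) = 9.841 V.
(Unloaded: V_out = x·V_DC = 10.4 V.)

V_out ≈ 9.84 V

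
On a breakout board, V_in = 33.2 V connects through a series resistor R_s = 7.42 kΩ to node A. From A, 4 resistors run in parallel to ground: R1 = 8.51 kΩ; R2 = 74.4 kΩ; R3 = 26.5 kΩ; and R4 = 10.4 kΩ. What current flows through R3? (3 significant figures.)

Combine the parallel branches: R_p = (1/8.51 + 1/74.4 + 1/26.5 + 1/10.4)⁻¹ = 3.776 kΩ.
V_A = 33.2 × 3.776/11.20 = 11.20 V.
I(R3) = V_A / R3 = 11.20/26.5 = 0.4225 mA.

I ≈ 0.423 mA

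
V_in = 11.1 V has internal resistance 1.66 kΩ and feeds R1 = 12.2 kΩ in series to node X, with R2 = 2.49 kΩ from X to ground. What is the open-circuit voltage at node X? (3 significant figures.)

R1' = 1.66 + 12.2 = 13.86 kΩ (source resistance + R1).
V_th is the unloaded tap voltage: V_in · R2/(R1'+R2) = 11.1 × 0.1523 = 1.690 V.

V_th ≈ 1.69 V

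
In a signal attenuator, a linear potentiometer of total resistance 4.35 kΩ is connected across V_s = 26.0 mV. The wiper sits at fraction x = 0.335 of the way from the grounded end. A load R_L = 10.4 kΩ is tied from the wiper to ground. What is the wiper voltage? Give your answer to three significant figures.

V_out ≈ 7.97 mV

The pot divides into 2.893 kΩ above the wiper and 1.457 kΩ below.
R_L loads the lower segment: effective lower R = 1.278 kΩ.
Loaded-divider output: V_out = 26.0 × 0.3064 = 7.968 mV.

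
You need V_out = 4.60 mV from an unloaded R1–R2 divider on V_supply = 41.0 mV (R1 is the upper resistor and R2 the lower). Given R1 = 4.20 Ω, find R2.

Required fraction k = V_out/V_supply = 0.1122.
R2 = R1 · 0.1122/(1 − 0.1122) = 0.5308 Ω.

R2 ≈ 0.531 Ω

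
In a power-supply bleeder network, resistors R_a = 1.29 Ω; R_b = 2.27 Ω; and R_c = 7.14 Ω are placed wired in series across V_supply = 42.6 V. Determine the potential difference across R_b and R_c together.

V ≈ 37.5 V

Series total: ΣR = 1.29 + 2.27 + 7.14 = 10.70 Ω.
R_{R_b..R_c} = 2.27 + 7.14 = 9.410 Ω.
Voltage divider: V = V_supply · (9.410 / 10.70) = 42.6 × 0.8794 = 37.46 V.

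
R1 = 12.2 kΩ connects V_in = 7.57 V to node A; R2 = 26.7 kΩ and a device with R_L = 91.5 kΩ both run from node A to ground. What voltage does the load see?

The load sits in parallel with R2, giving an effective lower resistance R2' = R2·R_L/(R2+R_L) = 20.67 kΩ.
Voltage divider with the loaded lower leg: V_out = 7.57 × 20.67/(12.2 + 20.67) = 7.57 × 0.6288 = 4.760 V.

V_out ≈ 4.76 V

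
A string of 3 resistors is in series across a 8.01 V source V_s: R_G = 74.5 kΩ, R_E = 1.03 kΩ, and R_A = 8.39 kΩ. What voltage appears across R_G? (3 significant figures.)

V ≈ 7.11 V

Total series resistance ΣR = 74.5 + 1.03 + 8.39 = 83.92 kΩ.
V = V_s · R/ΣR = 8.01 × 0.8878 = 7.111 V.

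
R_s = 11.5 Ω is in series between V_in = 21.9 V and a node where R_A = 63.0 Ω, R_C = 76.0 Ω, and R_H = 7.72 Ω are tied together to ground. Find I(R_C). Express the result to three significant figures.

I ≈ 0.102 A

Equivalent of the parallel group: R_p = 6.307 Ω.
Node voltage V_A = V_in · R_p/(R_s + R_p) = 21.9 × 0.3542 = 7.756 V.
Branch current I = V_A/R_C = 7.756/76.0 = 0.1021 A.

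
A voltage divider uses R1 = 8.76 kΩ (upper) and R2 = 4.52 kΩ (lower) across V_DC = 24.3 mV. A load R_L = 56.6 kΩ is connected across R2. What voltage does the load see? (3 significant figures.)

V_out ≈ 7.86 mV

First combine the lower leg with the load: R2 ‖ R_L = 4.186 kΩ.
Then V_out = V_DC · R2'/(R1 + R2') = 24.3 × 4.186/12.95 = 7.857 mV.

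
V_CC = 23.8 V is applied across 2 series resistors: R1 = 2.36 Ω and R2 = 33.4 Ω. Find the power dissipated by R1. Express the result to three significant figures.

The common current is I = 23.8/35.76 = 0.6655 A.
V(R1) = I·R = 1.571 V; P = V·I = 1.571 × 0.6655 = 1.045 W.

P ≈ 1.05 W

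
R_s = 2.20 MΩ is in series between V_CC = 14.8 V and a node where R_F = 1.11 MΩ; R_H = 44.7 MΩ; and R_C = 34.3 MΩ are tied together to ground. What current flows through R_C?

I ≈ 0.139 µA

Equivalent of the parallel group: R_p = 1.050 MΩ.
V_A = 14.8 × 1.050/3.250 = 4.781 V.
I(R_C) = V_A / R_C = 4.781/34.3 = 0.1394 µA.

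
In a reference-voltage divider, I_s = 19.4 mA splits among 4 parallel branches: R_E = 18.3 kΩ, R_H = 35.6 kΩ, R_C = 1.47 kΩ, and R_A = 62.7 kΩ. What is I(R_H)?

Total conductance ΣG = 1/18.3 + 1/35.6 + 1/1.47 + 1/62.7 = 0.7790 (units of 1/kΩ).
R_H takes the fraction G_k/ΣG = 0.02809/0.7790 = 0.03606, so I = 19.4 × 0.03606 = 0.6996 mA.

I ≈ 0.700 mA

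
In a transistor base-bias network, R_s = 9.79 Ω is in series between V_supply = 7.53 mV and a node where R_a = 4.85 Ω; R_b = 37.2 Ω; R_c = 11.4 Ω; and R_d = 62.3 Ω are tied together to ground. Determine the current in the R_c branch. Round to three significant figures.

Equivalent of the parallel group: R_p = 2.969 Ω.
Node voltage V_A = V_supply · R_p/(R_s + R_p) = 7.53 × 0.2327 = 1.752 mV.
I(R_c) = V_A / R_c = 1.752/11.4 = 0.1537 mA.

I ≈ 0.154 mA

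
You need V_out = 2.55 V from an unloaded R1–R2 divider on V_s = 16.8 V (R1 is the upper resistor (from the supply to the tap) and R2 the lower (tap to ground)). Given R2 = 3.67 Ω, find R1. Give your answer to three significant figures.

R1 ≈ 20.5 Ω

Required fraction k = V_out/V_s = 0.1518.
R1 = R2·(1/k − 1) = 3.67 × 5.588 = 20.51 Ω.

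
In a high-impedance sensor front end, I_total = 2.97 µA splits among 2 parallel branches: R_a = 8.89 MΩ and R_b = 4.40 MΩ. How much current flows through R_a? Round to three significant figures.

I ≈ 0.983 µA

Two-branch current divider: I_k = I_total · R_other/(R_1 + R_2).
I(R_a) = 2.97 × 4.40/(8.89 + 4.40) = 2.97 × 0.3311 = 0.9833 µA.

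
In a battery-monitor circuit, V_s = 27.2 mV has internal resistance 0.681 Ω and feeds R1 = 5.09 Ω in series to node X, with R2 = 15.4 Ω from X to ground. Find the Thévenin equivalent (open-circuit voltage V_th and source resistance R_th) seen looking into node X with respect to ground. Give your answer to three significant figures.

V_th ≈ 19.8 mV, R_th ≈ 4.20 Ω

R1' = 0.681 + 5.09 = 5.771 Ω (source resistance + R1).
V_th is the unloaded tap voltage: V_s · R2/(R1'+R2) = 27.2 × 0.7274 = 19.79 mV.
Zeroing V_s shorts the top of R1' to ground, so R_th = R1' ‖ R2 = 4.198 Ω.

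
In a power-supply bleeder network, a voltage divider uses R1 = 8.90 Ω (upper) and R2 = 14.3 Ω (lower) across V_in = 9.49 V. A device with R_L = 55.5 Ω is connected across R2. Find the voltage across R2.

V_out ≈ 5.32 V

R2 ‖ R_L = (14.3 × 55.5)/(14.3 + 55.5) = 11.37 Ω.
Now apply the divider: V_out = 9.49 × 0.5609 = 5.323 V.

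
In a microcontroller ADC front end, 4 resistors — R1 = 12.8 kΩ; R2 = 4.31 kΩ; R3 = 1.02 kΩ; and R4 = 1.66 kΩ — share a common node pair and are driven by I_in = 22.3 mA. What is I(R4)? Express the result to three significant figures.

ΣG = 1/12.8 + 1/4.31 + 1/1.02 + 1/1.66 = 1.893.
Current divider: I(R4) = I_in · G_k/ΣG = 22.3 × (0.6024/1.893) = 22.3 × 0.3182 = 7.097 mA.

I ≈ 7.10 mA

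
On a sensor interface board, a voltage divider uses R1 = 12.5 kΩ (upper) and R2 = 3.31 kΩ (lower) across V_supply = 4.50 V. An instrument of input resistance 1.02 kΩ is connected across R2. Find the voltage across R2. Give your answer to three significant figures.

R2 ‖ R_L = (3.31 × 1.02)/(3.31 + 1.02) = 0.7797 kΩ.
Now apply the divider: V_out = 4.50 × 0.05872 = 0.2642 V.
(Unloaded it would be 0.942 V; the load pulls it down.)

V_out ≈ 0.264 V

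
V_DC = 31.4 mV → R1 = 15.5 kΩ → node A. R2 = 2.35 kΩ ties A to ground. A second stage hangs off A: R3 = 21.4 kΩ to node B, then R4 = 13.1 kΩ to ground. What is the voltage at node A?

V_A ≈ 3.90 mV

Node A sees R2 in parallel with the series input of stage 2, R3 + R4 = 34.50 kΩ.
R2 ‖ (R3+R4) = 2.200 kΩ.
First divider: V_A = V_DC · 2.200/(15.5 + 2.200) = 3.903 mV.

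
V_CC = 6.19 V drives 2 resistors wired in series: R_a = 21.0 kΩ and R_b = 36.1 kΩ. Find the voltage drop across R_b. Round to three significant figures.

Series total: ΣR = 21.0 + 36.1 = 57.10 kΩ.
By the voltage-divider rule, V = 6.19 × 36.10/57.10 = 3.913 V.

V ≈ 3.91 V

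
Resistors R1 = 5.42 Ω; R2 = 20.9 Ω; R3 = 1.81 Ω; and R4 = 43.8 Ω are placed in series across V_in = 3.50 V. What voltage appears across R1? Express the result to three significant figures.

Total series resistance ΣR = 5.42 + 20.9 + 1.81 + 43.8 = 71.93 Ω.
V = V_in · R/ΣR = 3.50 × 0.07535 = 0.2637 V.

V ≈ 0.264 V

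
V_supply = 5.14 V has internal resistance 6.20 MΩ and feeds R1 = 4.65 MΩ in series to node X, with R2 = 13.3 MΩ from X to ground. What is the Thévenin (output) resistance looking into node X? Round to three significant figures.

R1' = 6.20 + 4.65 = 10.85 MΩ (source resistance + R1).
With V_supply suppressed (replaced by a short), R_th = R1' ‖ R2 = (10.85 × 13.3)/(10.85 + 13.3) = 5.975 MΩ.

R_th ≈ 5.98 MΩ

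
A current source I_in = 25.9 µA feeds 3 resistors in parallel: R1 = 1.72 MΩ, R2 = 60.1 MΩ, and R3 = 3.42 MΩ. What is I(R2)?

I ≈ 0.484 µA

Total conductance ΣG = 1/1.72 + 1/60.1 + 1/3.42 = 0.8904 (units of 1/MΩ).
R2 takes the fraction G_k/ΣG = 0.01664/0.8904 = 0.01869, so I = 25.9 × 0.01869 = 0.4840 µA.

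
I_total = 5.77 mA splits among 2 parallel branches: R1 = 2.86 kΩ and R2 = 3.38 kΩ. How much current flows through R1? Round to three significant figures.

With just two branches, the current splits inversely with resistance.
So I = 5.77 × 3.38/6.240 = 3.125 mA.

I ≈ 3.13 mA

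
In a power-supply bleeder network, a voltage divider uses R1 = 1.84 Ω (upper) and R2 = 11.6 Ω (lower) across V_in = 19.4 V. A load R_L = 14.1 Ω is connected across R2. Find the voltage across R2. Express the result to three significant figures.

V_out ≈ 15.0 V

First combine the lower leg with the load: R2 ‖ R_L = 6.364 Ω.
Now apply the divider: V_out = 19.4 × 0.7757 = 15.05 V.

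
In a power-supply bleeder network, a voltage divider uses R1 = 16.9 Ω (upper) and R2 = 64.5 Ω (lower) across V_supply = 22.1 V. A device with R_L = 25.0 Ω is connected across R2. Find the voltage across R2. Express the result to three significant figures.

The load sits in parallel with R2, giving an effective lower resistance R2' = R2·R_L/(R2+R_L) = 18.02 Ω.
Voltage divider with the loaded lower leg: V_out = 22.1 × 18.02/(16.9 + 18.02) = 22.1 × 0.5160 = 11.40 V.

V_out ≈ 11.4 V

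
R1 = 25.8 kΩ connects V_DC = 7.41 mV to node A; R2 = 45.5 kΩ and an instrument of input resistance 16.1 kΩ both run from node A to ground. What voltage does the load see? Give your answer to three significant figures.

First combine the lower leg with the load: R2 ‖ R_L = 11.89 kΩ.
Voltage divider with the loaded lower leg: V_out = 7.41 × 11.89/(25.8 + 11.89) = 7.41 × 0.3155 = 2.338 mV.
(Unloaded it would be 4.73 mV; the load pulls it down.)

V_out ≈ 2.34 mV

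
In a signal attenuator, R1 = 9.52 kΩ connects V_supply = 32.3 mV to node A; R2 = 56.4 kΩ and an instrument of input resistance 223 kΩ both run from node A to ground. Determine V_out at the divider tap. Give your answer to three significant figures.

V_out ≈ 26.7 mV

The load sits in parallel with R2, giving an effective lower resistance R2' = R2·R_L/(R2+R_L) = 45.02 kΩ.
Then V_out = V_supply · R2'/(R1 + R2') = 32.3 × 45.02/54.54 = 26.66 mV.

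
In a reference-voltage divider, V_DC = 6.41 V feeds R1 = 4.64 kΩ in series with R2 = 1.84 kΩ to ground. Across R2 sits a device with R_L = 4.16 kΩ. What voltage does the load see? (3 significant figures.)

V_out ≈ 1.38 V

R2 ‖ R_L = (1.84 × 4.16)/(1.84 + 4.16) = 1.276 kΩ.
Voltage divider with the loaded lower leg: V_out = 6.41 × 1.276/(4.64 + 1.276) = 6.41 × 0.2157 = 1.382 V.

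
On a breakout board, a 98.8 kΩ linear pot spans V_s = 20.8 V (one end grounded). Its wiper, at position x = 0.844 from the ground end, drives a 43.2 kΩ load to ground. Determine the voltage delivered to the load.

Split the track: R_lower = x·R_p = 83.39 kΩ, R_upper = (1−x)·R_p = 15.41 kΩ.
Lower segment in parallel with the load: 83.39 ‖ 43.2 = 28.46 kΩ.
Loaded-divider output: V_out = 20.8 × 0.6487 = 13.49 V.

V_out ≈ 13.5 V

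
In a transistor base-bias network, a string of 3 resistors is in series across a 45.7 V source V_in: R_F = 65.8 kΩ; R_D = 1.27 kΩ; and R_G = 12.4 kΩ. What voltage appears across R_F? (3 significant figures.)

Total series resistance ΣR = 65.8 + 1.27 + 12.4 = 79.47 kΩ.
By the voltage-divider rule, V = 45.7 × 65.80/79.47 = 37.84 V.

V ≈ 37.8 V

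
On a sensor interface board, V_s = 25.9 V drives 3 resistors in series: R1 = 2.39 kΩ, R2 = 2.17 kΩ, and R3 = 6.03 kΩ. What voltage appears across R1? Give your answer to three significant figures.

V ≈ 5.85 V

ΣR = 2.39 + 2.17 + 6.03 = 10.59 kΩ.
By the voltage-divider rule, V = 25.9 × 2.390/10.59 = 5.845 V.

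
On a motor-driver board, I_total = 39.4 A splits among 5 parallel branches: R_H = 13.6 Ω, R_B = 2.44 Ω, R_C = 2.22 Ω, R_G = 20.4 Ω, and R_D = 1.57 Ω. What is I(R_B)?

Total conductance ΣG = 1/13.6 + 1/2.44 + 1/2.22 + 1/20.4 + 1/1.57 = 1.620 (units of 1/Ω).
R_B takes the fraction G_k/ΣG = 0.4098/1.620 = 0.2530, so I = 39.4 × 0.2530 = 9.969 A.

I ≈ 9.97 A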